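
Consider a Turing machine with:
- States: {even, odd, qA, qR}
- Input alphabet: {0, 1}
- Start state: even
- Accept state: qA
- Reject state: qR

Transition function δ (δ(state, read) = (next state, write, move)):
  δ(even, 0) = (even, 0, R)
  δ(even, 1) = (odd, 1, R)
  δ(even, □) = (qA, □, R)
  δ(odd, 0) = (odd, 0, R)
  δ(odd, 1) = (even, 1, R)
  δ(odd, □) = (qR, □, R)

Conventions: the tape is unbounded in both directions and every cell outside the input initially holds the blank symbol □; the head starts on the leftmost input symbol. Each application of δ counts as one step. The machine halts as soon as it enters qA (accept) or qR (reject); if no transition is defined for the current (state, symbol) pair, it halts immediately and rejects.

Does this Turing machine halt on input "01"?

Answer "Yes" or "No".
Step 0: [even]01 (head at position 0)
Step 1: δ(even, 0) = (even, 0, R)  ⊢  0[even]1 (head at position 1)
Step 2: δ(even, 1) = (odd, 1, R)  ⊢  01[odd]□ (head at position 2)
Step 3: δ(odd, □) = (qR, □, R)  ⊢  01□[qR]□ (head at position 3)
The machine is in qR, so it halts and rejects.
It halts after 3 steps.

Final answer: Yes - halts after 3 steps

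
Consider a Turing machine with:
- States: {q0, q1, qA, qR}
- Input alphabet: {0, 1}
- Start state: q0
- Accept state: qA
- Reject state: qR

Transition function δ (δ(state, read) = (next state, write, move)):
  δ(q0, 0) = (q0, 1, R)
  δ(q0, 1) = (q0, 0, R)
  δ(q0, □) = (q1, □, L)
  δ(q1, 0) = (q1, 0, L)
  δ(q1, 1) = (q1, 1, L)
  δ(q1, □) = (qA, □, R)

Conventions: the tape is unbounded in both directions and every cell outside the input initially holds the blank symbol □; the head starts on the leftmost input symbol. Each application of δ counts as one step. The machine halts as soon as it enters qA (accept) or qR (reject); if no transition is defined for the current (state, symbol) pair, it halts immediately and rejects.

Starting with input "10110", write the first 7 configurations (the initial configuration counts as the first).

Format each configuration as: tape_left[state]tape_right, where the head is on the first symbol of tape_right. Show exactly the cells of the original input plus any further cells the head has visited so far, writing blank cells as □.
Step 0: [q0]10110 (head at position 0)
Step 1: δ(q0, 1) = (q0, 0, R)  ⊢  0[q0]0110 (head at position 1)
Step 2: δ(q0, 0) = (q0, 1, R)  ⊢  01[q0]110 (head at position 2)
Step 3: δ(q0, 1) = (q0, 0, R)  ⊢  010[q0]10 (head at position 3)
Step 4: δ(q0, 1) = (q0, 0, R)  ⊢  0100[q0]0 (head at position 4)
Step 5: δ(q0, 0) = (q0, 1, R)  ⊢  01001[q0]□ (head at position 5)
Step 6: δ(q0, □) = (q1, □, L)  ⊢  0100[q1]1□ (head at position 4)

Final answer: [q0]10110 ⊢ 0[q0]0110 ⊢ 01[q0]110 ⊢ 010[q0]10 ⊢ 0100[q0]0 ⊢ 01001[q0]□ ⊢ 0100[q1]1□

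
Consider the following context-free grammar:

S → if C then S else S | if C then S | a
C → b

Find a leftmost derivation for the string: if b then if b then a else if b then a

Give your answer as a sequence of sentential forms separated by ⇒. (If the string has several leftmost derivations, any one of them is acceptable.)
Start with S.
Step 1: the leftmost non-terminal is S; apply S → if C then S:  if C then S
Step 2: the leftmost non-terminal is C; apply C → b:  if b then S
Step 3: the leftmost non-terminal is S; apply S → if C then S else S:  if b then if C then S else S
Step 4: the leftmost non-terminal is C; apply C → b:  if b then if b then S else S
Step 5: the leftmost non-terminal is S; apply S → a:  if b then if b then a else S
Step 6: the leftmost non-terminal is S; apply S → if C then S:  if b then if b then a else if C then S
Step 7: the leftmost non-terminal is C; apply C → b:  if b then if b then a else if b then S
Step 8: the leftmost non-terminal is S; apply S → a:  if b then if b then a else if b then a

Final answer: S ⇒ if C then S ⇒ if b then S ⇒ if b then if C then S else S ⇒ if b then if b then S else S ⇒ if b then if b then a else S ⇒ if b then if b then a else if C then S ⇒ if b then if b then a else if b then S ⇒ if b then if b then a else if b then a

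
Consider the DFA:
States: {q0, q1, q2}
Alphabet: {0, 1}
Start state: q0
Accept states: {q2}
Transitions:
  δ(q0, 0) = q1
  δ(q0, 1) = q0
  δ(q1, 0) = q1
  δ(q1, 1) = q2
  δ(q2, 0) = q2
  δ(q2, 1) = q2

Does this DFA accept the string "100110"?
Processing string "100110":
  q0 --1--> q0
  q0 --0--> q1
  q1 --0--> q1
  q1 --1--> q2
  q2 --1--> q2
  q2 --0--> q2
Final state: q2
Accept states: {q2}
q2 is an accept state, so the string is accepted.

Final answer: Yes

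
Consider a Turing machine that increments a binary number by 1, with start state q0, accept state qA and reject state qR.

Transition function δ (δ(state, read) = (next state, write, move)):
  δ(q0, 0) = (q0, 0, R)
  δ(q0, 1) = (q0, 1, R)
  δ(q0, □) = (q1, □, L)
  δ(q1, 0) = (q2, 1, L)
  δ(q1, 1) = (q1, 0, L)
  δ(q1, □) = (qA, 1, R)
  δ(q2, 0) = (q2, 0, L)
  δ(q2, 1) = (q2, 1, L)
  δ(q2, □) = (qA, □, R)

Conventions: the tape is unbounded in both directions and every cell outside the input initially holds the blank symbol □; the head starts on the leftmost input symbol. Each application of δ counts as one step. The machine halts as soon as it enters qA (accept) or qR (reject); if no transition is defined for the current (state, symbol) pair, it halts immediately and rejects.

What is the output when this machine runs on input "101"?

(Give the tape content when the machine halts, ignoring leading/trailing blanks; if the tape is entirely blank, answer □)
Step 0: [q0]101 (head at position 0)
Step 1: δ(q0, 1) = (q0, 1, R)  ⊢  1[q0]01 (head at position 1)
Step 2: δ(q0, 0) = (q0, 0, R)  ⊢  10[q0]1 (head at position 2)
Step 3: δ(q0, 1) = (q0, 1, R)  ⊢  101[q0]□ (head at position 3)
Step 4: δ(q0, □) = (q1, □, L)  ⊢  10[q1]1□ (head at position 2)
Step 5: δ(q1, 1) = (q1, 0, L)  ⊢  1[q1]00□ (head at position 1)
Step 6: δ(q1, 0) = (q2, 1, L)  ⊢  [q2]110□ (head at position 0)
Step 7: δ(q2, 1) = (q2, 1, L)  ⊢  [q2]□110□ (head at position -1)
Step 8: δ(q2, □) = (qA, □, R)  ⊢  □[qA]110□ (head at position 0)
The machine is in qA, so it halts and accepts.
Tape content when halted (ignoring surrounding blanks): 110

Final answer: Output: 110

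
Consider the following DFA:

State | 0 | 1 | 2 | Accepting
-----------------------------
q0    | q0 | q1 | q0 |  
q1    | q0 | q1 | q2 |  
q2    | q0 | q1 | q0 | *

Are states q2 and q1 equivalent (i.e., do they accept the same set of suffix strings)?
Try the suffix ε (the empty string).
From q2: q2 — accepting.
From q1: q1 — not accepting.
The two states disagree on this suffix, so they are not equivalent.

Final answer: No. Distinguishing string: ε (the empty string) - accepted from q2 but not from q1.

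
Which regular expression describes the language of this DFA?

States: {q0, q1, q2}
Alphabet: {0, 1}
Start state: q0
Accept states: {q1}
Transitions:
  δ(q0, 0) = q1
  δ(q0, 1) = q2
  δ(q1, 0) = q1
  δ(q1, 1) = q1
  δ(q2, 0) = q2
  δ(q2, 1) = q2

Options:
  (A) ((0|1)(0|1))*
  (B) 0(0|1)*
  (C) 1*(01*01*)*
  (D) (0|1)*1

Testing sample strings against the DFA:
  '0101' -> accepted
  '01' -> accepted
  '110' -> rejected
  '01' -> accepted
Checking each option for a counterexample:
  (A) ((0|1)(0|1))*: ε is rejected by the DFA but matches the regex → eliminated
  (B) 0(0|1)*: agrees with the DFA on all strings of length ≤ 4
  (C) 1*(01*01*)*: ε is rejected by the DFA but matches the regex → eliminated
  (D) (0|1)*1: '0' is accepted by the DFA but does not match the regex → eliminated
Only (B) 0(0|1)* is consistent with the DFA.

Final answer: (B) 0(0|1)*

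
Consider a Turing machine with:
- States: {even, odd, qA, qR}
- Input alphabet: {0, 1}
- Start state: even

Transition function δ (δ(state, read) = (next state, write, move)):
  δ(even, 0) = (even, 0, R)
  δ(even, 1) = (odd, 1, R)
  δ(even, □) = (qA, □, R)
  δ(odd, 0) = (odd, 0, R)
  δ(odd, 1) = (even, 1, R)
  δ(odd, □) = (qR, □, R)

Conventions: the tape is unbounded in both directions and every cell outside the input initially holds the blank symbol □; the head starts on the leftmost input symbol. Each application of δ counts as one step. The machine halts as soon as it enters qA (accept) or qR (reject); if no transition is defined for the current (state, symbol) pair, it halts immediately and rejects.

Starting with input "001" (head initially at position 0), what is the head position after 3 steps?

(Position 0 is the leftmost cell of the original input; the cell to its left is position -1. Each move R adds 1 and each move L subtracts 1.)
Step 0: [even]001 (head at position 0)
Step 1: δ(even, 0) = (even, 0, R)  ⊢  0[even]01 (head at position 1)
Step 2: δ(even, 0) = (even, 0, R)  ⊢  00[even]1 (head at position 2)
Step 3: δ(even, 1) = (odd, 1, R)  ⊢  001[odd]□ (head at position 3)
Head position after 3 steps: 3

Final answer: Position 3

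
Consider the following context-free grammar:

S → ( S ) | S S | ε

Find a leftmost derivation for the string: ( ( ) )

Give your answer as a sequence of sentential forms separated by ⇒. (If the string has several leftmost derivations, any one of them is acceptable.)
Start with S.
Step 1: the leftmost non-terminal is S; apply S → ( S ):  ( S )
Step 2: the leftmost non-terminal is S; apply S → ( S ):  ( ( S ) )
Step 3: the leftmost non-terminal is S; apply S → ε:  ( ( ) )

Final answer: S ⇒ ( S ) ⇒ ( ( S ) ) ⇒ ( ( ) )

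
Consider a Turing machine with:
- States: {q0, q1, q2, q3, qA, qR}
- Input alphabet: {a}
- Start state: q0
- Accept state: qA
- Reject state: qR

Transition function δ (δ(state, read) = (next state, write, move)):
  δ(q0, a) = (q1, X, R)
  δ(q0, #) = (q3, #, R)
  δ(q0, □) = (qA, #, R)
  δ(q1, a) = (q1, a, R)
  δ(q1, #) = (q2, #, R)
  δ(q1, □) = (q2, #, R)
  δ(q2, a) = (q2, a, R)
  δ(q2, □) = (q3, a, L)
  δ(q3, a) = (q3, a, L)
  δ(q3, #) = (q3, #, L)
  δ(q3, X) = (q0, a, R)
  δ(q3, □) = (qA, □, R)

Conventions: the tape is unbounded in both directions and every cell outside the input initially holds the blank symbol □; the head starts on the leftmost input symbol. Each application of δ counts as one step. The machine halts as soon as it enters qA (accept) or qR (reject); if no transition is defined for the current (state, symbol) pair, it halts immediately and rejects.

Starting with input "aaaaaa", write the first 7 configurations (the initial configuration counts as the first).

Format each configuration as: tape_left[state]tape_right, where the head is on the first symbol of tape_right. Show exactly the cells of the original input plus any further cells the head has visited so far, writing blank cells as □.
Step 0: [q0]aaaaaa (head at position 0)
Step 1: δ(q0, a) = (q1, X, R)  ⊢  X[q1]aaaaa (head at position 1)
Step 2: δ(q1, a) = (q1, a, R)  ⊢  Xa[q1]aaaa (head at position 2)
Step 3: δ(q1, a) = (q1, a, R)  ⊢  Xaa[q1]aaa (head at position 3)
Step 4: δ(q1, a) = (q1, a, R)  ⊢  Xaaa[q1]aa (head at position 4)
Step 5: δ(q1, a) = (q1, a, R)  ⊢  Xaaaa[q1]a (head at position 5)
Step 6: δ(q1, a) = (q1, a, R)  ⊢  Xaaaaa[q1]□ (head at position 6)

Final answer: [q0]aaaaaa ⊢ X[q1]aaaaa ⊢ Xa[q1]aaaa ⊢ Xaa[q1]aaa ⊢ Xaaa[q1]aa ⊢ Xaaaa[q1]a ⊢ Xaaaaa[q1]□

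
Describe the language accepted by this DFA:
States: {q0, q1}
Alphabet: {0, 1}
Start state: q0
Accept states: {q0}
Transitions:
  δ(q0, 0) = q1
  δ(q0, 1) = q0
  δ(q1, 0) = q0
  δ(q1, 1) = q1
Analyzing the DFA structure:
Start state: q0
Accept states: {q0}
Interpreting what each state remembers (checking against the transitions):
  q0: an even number of 0s has been read so far
  q1: an odd number of 0s has been read so far
  δ(q0, 0): in q0 (an even number of 0s has been read so far), after reading 0 we have: an odd number of 0s has been read so far → q1
  δ(q0, 1): in q0 (an even number of 0s has been read so far), after reading 1 we have: an even number of 0s has been read so far → q0
  δ(q1, 0): in q1 (an odd number of 0s has been read so far), after reading 0 we have: an even number of 0s has been read so far → q0
  δ(q1, 1): in q1 (an odd number of 0s has been read so far), after reading 1 we have: an odd number of 0s has been read so far → q1
A string is accepted iff it ends in {q0}, i.e. an even number of 0s has been read so far.
Language: All binary strings with an even number of 0s

Final answer: All binary strings with an even number of 0s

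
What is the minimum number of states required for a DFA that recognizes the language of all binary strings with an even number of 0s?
Language: binary strings with an even number of 0s
Lower bound (Myhill–Nerode): the prefixes ε, 0 are pairwise distinguishable:
  ε vs 0: suffix ε distinguishes them (ε has zero 0s (accepted), 0 has one 0 (rejected))
So any DFA needs at least 2 states.
Upper bound: a DFA with 2 states exists (one state per class above).
Minimum states: 2

Final answer: 2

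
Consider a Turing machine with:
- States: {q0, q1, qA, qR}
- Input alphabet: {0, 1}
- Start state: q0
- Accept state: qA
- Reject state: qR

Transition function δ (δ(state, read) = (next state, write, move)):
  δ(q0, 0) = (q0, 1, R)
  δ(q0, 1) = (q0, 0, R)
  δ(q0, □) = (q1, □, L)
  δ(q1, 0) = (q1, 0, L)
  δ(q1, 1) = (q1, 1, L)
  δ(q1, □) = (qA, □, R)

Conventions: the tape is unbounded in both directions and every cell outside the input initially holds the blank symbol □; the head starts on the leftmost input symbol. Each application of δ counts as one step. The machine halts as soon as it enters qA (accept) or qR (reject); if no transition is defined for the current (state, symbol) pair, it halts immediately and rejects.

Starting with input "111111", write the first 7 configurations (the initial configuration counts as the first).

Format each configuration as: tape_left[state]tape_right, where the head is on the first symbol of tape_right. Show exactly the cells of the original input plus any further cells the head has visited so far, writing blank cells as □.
Step 0: [q0]111111 (head at position 0)
Step 1: δ(q0, 1) = (q0, 0, R)  ⊢  0[q0]11111 (head at position 1)
Step 2: δ(q0, 1) = (q0, 0, R)  ⊢  00[q0]1111 (head at position 2)
Step 3: δ(q0, 1) = (q0, 0, R)  ⊢  000[q0]111 (head at position 3)
Step 4: δ(q0, 1) = (q0, 0, R)  ⊢  0000[q0]11 (head at position 4)
Step 5: δ(q0, 1) = (q0, 0, R)  ⊢  00000[q0]1 (head at position 5)
Step 6: δ(q0, 1) = (q0, 0, R)  ⊢  000000[q0]□ (head at position 6)

Final answer: [q0]111111 ⊢ 0[q0]11111 ⊢ 00[q0]1111 ⊢ 000[q0]111 ⊢ 0000[q0]11 ⊢ 00000[q0]1 ⊢ 000000[q0]□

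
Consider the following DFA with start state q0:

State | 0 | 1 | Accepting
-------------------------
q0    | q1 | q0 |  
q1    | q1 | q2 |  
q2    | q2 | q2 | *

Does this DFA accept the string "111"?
Start in q0.
Read '1': q0 → q0
Read '1': q0 → q0
Read '1': q0 → q0
Final state q0 is not accepting, so the string is rejected.

Final answer: No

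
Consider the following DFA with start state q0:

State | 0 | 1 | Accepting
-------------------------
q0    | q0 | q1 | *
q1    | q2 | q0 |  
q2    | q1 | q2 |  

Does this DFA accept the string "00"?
Start in q0.
Read '0': q0 → q0
Read '0': q0 → q0
Final state q0 is accepting, so the string is accepted.

Final answer: Yes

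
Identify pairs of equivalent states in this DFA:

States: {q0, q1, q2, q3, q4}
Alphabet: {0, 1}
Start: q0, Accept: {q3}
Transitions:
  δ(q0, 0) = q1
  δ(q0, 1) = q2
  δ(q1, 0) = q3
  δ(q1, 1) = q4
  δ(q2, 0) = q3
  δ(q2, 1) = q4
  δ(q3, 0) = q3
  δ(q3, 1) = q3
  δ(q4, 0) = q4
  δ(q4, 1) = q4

Using the table-filling algorithm:
Round 0 – mark pairs where exactly one state is accepting: (q0,q3), (q1,q3), (q2,q3), (q3,q4)
Round 1 – newly marked: (q0,q1) [on 0: q1 vs q3, already marked]; (q0,q2) [on 0: q1 vs q3, already marked]; (q1,q4) [on 0: q3 vs q4, already marked]; (q2,q4) [on 0: q3 vs q4, already marked]
Round 2 – newly marked: (q0,q4) [on 0: q1 vs q4, already marked]
No further pairs can be marked.
(q1, q2) unmarked: δ(q1,0)=q3, δ(q2,0)=q3; δ(q1,1)=q4, δ(q2,1)=q4 → equivalent
Equivalent pairs: (q1, q2)

Final answer: Equivalent pairs: (q1, q2)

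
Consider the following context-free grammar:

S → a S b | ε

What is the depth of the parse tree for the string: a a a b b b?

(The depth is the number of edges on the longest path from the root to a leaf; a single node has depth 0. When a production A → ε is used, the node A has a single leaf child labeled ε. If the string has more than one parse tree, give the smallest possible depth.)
The only parse tree applies S → a S b 3 times (once per matching a…b pair) and then S → ε.
The S nodes sit at depths 0, 1, …, 3; the innermost S (depth 3) has the single child ε at depth 4.
The terminal leaves a, b are at depths 1..3, so the longest root-to-leaf path is S → S → … → S → ε with 4 edges.
Depth = 4.

Final answer: 4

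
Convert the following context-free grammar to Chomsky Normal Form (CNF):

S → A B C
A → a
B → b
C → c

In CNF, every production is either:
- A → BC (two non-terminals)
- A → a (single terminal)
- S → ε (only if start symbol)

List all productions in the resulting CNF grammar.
The grammar has no ε-productions or unit productions to eliminate.
A → a is already in CNF (single terminal) – keep it.
B → b is already in CNF (single terminal) – keep it.
C → c is already in CNF (single terminal) – keep it.
S → A B C has 3 symbols on the right: break it into binary productions S → A X0, X0 → B C.
Resulting CNF grammar (5 productions): A → a; B → b; C → c; S → A X0; X0 → B C

Final answer: A → a; B → b; C → c; S → A X0; X0 → B C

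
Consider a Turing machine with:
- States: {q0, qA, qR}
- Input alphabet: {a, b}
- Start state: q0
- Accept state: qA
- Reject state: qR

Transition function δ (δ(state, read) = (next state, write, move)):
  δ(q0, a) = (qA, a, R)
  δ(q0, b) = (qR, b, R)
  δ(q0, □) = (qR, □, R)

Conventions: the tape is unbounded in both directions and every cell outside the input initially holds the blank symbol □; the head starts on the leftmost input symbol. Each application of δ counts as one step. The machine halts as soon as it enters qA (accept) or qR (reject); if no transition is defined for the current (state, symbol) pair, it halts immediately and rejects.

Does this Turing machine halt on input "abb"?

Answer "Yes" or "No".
Step 0: [q0]abb (head at position 0)
Step 1: δ(q0, a) = (qA, a, R)  ⊢  a[qA]bb (head at position 1)
The machine is in qA, so it halts and accepts.
It halts after 1 steps.

Final answer: Yes - halts after 1 steps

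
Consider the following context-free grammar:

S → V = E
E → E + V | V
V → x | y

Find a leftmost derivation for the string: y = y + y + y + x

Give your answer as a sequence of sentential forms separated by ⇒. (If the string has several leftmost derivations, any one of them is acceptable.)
Start with S.
Step 1: the leftmost non-terminal is S; apply S → V = E:  V = E
Step 2: the leftmost non-terminal is V; apply V → y:  y = E
Step 3: the leftmost non-terminal is E; apply E → E + V:  y = E + V
Step 4: the leftmost non-terminal is E; apply E → E + V:  y = E + V + V
Step 5: the leftmost non-terminal is E; apply E → E + V:  y = E + V + V + V
Step 6: the leftmost non-terminal is E; apply E → V:  y = V + V + V + V
Step 7: the leftmost non-terminal is V; apply V → y:  y = y + V + V + V
Step 8: the leftmost non-terminal is V; apply V → y:  y = y + y + V + V
Step 9: the leftmost non-terminal is V; apply V → y:  y = y + y + y + V
Step 10: the leftmost non-terminal is V; apply V → x:  y = y + y + y + x

Final answer: S ⇒ V = E ⇒ y = E ⇒ y = E + V ⇒ y = E + V + V ⇒ y = E + V + V + V ⇒ y = V + V + V + V ⇒ y = y + V + V + V ⇒ y = y + y + V + V ⇒ y = y + y + y + V ⇒ y = y + y + y + x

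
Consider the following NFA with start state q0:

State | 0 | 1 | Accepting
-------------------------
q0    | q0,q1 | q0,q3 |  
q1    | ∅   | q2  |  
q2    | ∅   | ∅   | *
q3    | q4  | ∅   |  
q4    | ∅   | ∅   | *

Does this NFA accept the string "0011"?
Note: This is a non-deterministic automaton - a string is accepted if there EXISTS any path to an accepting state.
Track the set of states the NFA could be in: start {q0}
Read '0': {q0} → {q0, q1}
Read '0': {q0, q1} → {q0, q1}
Read '1': {q0, q1} → {q0, q2, q3}
Read '1': {q0, q2, q3} → {q0, q3}
Final set {q0, q3} contains no accepting state → rejected.

Final answer: No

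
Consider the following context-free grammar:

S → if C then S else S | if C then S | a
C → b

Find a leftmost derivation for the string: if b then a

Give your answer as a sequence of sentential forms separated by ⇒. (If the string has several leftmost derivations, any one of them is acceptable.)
Start with S.
Step 1: the leftmost non-terminal is S; apply S → if C then S:  if C then S
Step 2: the leftmost non-terminal is C; apply C → b:  if b then S
Step 3: the leftmost non-terminal is S; apply S → a:  if b then a

Final answer: S ⇒ if C then S ⇒ if b then S ⇒ if b then a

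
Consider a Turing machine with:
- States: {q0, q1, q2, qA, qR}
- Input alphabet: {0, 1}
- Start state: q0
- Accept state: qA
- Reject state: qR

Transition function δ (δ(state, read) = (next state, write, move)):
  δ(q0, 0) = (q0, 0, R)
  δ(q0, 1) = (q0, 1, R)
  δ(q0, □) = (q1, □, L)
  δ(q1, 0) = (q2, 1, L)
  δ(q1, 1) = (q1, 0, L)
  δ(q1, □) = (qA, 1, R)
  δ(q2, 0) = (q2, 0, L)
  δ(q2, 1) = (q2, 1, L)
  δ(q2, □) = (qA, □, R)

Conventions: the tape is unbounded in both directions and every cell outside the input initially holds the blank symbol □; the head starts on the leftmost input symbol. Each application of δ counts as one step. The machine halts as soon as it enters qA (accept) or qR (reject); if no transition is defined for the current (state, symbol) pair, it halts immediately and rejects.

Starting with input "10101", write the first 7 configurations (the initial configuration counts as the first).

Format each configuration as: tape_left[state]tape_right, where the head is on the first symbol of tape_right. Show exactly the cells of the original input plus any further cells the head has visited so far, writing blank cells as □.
Step 0: [q0]10101 (head at position 0)
Step 1: δ(q0, 1) = (q0, 1, R)  ⊢  1[q0]0101 (head at position 1)
Step 2: δ(q0, 0) = (q0, 0, R)  ⊢  10[q0]101 (head at position 2)
Step 3: δ(q0, 1) = (q0, 1, R)  ⊢  101[q0]01 (head at position 3)
Step 4: δ(q0, 0) = (q0, 0, R)  ⊢  1010[q0]1 (head at position 4)
Step 5: δ(q0, 1) = (q0, 1, R)  ⊢  10101[q0]□ (head at position 5)
Step 6: δ(q0, □) = (q1, □, L)  ⊢  1010[q1]1□ (head at position 4)

Final answer: [q0]10101 ⊢ 1[q0]0101 ⊢ 10[q0]101 ⊢ 101[q0]01 ⊢ 1010[q0]1 ⊢ 10101[q0]□ ⊢ 1010[q1]1□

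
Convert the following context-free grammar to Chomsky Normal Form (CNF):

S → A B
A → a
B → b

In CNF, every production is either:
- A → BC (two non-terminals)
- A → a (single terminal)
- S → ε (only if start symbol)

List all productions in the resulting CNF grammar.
The grammar has no ε-productions or unit productions to eliminate.
S → A B is already in CNF (two non-terminals) – keep it.
A → a is already in CNF (single terminal) – keep it.
B → b is already in CNF (single terminal) – keep it.
Resulting CNF grammar (3 productions): A → a; B → b; S → A B

Final answer: A → a; B → b; S → A B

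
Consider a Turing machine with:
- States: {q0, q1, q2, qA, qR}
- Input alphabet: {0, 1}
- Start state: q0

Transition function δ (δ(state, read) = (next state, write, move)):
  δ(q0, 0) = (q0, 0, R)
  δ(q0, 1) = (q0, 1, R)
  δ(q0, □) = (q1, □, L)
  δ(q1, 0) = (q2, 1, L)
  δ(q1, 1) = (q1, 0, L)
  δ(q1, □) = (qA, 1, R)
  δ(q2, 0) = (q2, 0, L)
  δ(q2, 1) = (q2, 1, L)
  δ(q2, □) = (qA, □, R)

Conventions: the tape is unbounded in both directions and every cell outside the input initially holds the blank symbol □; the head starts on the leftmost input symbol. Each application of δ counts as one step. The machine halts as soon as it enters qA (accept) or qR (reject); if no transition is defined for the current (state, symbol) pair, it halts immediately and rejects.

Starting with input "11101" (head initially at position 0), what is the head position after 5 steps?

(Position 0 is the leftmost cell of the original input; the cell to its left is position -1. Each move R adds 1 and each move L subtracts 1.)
Step 0: [q0]11101 (head at position 0)
Step 1: δ(q0, 1) = (q0, 1, R)  ⊢  1[q0]1101 (head at position 1)
Step 2: δ(q0, 1) = (q0, 1, R)  ⊢  11[q0]101 (head at position 2)
Step 3: δ(q0, 1) = (q0, 1, R)  ⊢  111[q0]01 (head at position 3)
Step 4: δ(q0, 0) = (q0, 0, R)  ⊢  1110[q0]1 (head at position 4)
Step 5: δ(q0, 1) = (q0, 1, R)  ⊢  11101[q0]□ (head at position 5)
Head position after 5 steps: 5

Final answer: Position 5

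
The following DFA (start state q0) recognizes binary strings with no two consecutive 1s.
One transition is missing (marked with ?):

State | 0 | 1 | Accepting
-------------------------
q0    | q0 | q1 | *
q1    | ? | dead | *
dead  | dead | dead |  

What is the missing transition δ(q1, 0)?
q0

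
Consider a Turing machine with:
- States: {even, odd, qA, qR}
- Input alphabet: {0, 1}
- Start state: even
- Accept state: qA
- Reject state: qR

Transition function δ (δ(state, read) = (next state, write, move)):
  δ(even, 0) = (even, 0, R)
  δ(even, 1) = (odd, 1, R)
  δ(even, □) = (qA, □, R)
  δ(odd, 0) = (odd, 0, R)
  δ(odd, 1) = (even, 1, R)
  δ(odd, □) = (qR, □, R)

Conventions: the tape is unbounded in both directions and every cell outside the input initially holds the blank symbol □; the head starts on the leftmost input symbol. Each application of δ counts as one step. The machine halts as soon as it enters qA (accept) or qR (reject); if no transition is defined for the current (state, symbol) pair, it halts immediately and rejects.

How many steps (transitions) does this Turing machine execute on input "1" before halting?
Step 0: [even]1 (head at position 0)
Step 1: δ(even, 1) = (odd, 1, R)  ⊢  1[odd]□ (head at position 1)
Step 2: δ(odd, □) = (qR, □, R)  ⊢  1□[qR]□ (head at position 2)
The machine is in qR, so it halts and rejects.
Number of transitions executed: 2.

Final answer: 2 steps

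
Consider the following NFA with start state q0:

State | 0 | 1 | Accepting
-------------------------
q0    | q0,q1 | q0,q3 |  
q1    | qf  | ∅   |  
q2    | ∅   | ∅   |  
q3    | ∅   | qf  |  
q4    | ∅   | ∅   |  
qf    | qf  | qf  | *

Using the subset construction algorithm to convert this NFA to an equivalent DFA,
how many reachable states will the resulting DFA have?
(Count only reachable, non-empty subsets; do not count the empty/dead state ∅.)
Start subset: {q0}
{q0}: on 0 → {q0, q1}, on 1 → {q0, q3}
{q0, q1}: on 0 → {q0, q1, qf}, on 1 → {q0, q3}
{q0, q3}: on 0 → {q0, q1}, on 1 → {q0, q3, qf}
{q0, q1, qf}: on 0 → {q0, q1, qf}, on 1 → {q0, q3, qf}
{q0, q3, qf}: on 0 → {q0, q1, qf}, on 1 → {q0, q3, qf}
Reachable non-empty subsets: {q0}, {q0, q1}, {q0, q3}, {q0, q1, qf}, {q0, q3, qf} — 5 in total.

Final answer: 5 states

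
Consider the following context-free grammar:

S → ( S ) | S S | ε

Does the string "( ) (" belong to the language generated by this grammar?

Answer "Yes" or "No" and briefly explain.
Each production adds parentheses only in matched pairs (S → ( S )) or none at all, so every derived string has equally many '(' and ')'. The string ( ) ( has two '(' and one ')', so it cannot be derived.

Final answer: No - no valid derivation exists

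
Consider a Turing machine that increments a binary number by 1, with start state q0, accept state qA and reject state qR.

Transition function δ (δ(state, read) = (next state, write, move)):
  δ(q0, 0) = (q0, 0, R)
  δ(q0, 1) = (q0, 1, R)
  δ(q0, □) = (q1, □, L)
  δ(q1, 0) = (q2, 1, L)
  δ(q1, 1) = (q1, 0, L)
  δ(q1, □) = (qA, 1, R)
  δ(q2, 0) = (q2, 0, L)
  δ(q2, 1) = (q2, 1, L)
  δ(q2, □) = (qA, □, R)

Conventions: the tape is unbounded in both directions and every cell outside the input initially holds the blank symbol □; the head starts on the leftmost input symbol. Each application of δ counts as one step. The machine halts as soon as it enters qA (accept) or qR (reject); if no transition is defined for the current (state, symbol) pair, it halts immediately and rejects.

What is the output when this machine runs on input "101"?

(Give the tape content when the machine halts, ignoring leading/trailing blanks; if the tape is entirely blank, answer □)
Step 0: [q0]101 (head at position 0)
Step 1: δ(q0, 1) = (q0, 1, R)  ⊢  1[q0]01 (head at position 1)
Step 2: δ(q0, 0) = (q0, 0, R)  ⊢  10[q0]1 (head at position 2)
Step 3: δ(q0, 1) = (q0, 1, R)  ⊢  101[q0]□ (head at position 3)
Step 4: δ(q0, □) = (q1, □, L)  ⊢  10[q1]1□ (head at position 2)
Step 5: δ(q1, 1) = (q1, 0, L)  ⊢  1[q1]00□ (head at position 1)
Step 6: δ(q1, 0) = (q2, 1, L)  ⊢  [q2]110□ (head at position 0)
Step 7: δ(q2, 1) = (q2, 1, L)  ⊢  [q2]□110□ (head at position -1)
Step 8: δ(q2, □) = (qA, □, R)  ⊢  □[qA]110□ (head at position 0)
The machine is in qA, so it halts and accepts.
Tape content when halted (ignoring surrounding blanks): 110

Final answer: Output: 110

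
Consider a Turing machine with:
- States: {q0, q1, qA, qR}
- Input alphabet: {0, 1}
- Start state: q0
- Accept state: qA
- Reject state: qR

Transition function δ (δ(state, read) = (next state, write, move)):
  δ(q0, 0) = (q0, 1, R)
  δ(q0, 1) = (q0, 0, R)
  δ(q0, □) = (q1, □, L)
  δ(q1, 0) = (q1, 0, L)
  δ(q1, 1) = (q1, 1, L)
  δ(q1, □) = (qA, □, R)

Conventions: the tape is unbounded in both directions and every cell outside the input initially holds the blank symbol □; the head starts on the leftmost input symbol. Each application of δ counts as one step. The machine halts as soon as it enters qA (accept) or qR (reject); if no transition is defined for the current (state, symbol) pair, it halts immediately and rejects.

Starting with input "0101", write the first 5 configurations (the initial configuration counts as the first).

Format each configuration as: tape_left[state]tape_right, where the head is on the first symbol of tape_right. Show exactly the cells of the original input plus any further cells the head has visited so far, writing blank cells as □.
Step 0: [q0]0101 (head at position 0)
Step 1: δ(q0, 0) = (q0, 1, R)  ⊢  1[q0]101 (head at position 1)
Step 2: δ(q0, 1) = (q0, 0, R)  ⊢  10[q0]01 (head at position 2)
Step 3: δ(q0, 0) = (q0, 1, R)  ⊢  101[q0]1 (head at position 3)
Step 4: δ(q0, 1) = (q0, 0, R)  ⊢  1010[q0]□ (head at position 4)

Final answer: [q0]0101 ⊢ 1[q0]101 ⊢ 10[q0]01 ⊢ 101[q0]1 ⊢ 1010[q0]□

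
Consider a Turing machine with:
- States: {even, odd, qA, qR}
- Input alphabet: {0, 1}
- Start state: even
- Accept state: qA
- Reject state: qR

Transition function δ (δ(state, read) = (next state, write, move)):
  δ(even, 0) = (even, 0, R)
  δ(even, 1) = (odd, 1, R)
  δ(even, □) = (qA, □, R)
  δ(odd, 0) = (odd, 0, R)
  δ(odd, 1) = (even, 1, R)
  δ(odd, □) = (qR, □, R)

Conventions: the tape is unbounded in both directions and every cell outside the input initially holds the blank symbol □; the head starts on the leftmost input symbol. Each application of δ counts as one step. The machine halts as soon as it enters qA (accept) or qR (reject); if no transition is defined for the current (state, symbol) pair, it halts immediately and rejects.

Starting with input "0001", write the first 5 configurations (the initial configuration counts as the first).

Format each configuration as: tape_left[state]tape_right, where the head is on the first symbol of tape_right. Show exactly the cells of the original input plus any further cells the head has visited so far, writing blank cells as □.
Step 0: [even]0001 (head at position 0)
Step 1: δ(even, 0) = (even, 0, R)  ⊢  0[even]001 (head at position 1)
Step 2: δ(even, 0) = (even, 0, R)  ⊢  00[even]01 (head at position 2)
Step 3: δ(even, 0) = (even, 0, R)  ⊢  000[even]1 (head at position 3)
Step 4: δ(even, 1) = (odd, 1, R)  ⊢  0001[odd]□ (head at position 4)

Final answer: [even]0001 ⊢ 0[even]001 ⊢ 00[even]01 ⊢ 000[even]1 ⊢ 0001[odd]□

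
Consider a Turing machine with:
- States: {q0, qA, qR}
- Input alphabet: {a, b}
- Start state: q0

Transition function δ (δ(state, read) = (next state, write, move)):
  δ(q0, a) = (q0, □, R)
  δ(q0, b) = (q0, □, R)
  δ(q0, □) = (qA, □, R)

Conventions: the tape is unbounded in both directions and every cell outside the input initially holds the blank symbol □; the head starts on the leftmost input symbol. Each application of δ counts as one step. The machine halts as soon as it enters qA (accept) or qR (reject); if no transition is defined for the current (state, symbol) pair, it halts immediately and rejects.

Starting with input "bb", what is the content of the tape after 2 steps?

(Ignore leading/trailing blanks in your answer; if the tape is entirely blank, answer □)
Step 0: [q0]bb (head at position 0)
Step 1: δ(q0, b) = (q0, □, R)  ⊢  □[q0]b (head at position 1)
Step 2: δ(q0, b) = (q0, □, R)  ⊢  □□[q0]□ (head at position 2)
Tape after 2 steps (ignoring surrounding blanks): □

Final answer: Tape: □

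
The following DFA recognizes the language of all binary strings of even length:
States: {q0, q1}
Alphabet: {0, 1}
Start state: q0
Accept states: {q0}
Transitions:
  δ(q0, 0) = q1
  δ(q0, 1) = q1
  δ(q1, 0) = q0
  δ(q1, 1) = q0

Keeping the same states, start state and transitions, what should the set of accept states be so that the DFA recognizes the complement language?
The DFA is complete (every state has a transition on every symbol), so the complement
is recognized by the same DFA with accepting and non-accepting states swapped.
Original accept states: {q0}
Complement accept states = All states - Original accept states
= {q0, q1} - {q0}
= {q1}
Complement language: strings of ODD length

Final answer: {q1}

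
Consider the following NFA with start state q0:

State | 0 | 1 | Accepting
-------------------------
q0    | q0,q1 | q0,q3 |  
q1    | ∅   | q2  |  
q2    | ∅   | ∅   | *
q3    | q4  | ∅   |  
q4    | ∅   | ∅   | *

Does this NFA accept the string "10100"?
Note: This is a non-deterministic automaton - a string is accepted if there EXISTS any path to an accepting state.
Track the set of states the NFA could be in: start {q0}
Read '1': {q0} → {q0, q3}
Read '0': {q0, q3} → {q0, q1, q4}
Read '1': {q0, q1, q4} → {q0, q2, q3}
Read '0': {q0, q2, q3} → {q0, q1, q4}
Read '0': {q0, q1, q4} → {q0, q1}
Final set {q0, q1} contains no accepting state → rejected.

Final answer: No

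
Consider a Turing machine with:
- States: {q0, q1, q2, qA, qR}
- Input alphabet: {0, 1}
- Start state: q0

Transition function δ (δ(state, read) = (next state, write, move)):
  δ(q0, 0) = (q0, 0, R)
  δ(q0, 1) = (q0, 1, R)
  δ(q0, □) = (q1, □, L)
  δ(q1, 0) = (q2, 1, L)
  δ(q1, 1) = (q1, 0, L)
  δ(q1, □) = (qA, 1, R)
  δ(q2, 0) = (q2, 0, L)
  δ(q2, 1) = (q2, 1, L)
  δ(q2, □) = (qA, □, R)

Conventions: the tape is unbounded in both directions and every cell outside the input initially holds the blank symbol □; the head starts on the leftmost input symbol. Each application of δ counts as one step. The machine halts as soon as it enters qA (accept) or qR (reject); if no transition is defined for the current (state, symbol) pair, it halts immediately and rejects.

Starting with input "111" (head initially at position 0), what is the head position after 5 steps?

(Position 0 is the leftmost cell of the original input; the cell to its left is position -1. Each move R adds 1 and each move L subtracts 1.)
Step 0: [q0]111 (head at position 0)
Step 1: δ(q0, 1) = (q0, 1, R)  ⊢  1[q0]11 (head at position 1)
Step 2: δ(q0, 1) = (q0, 1, R)  ⊢  11[q0]1 (head at position 2)
Step 3: δ(q0, 1) = (q0, 1, R)  ⊢  111[q0]□ (head at position 3)
Step 4: δ(q0, □) = (q1, □, L)  ⊢  11[q1]1□ (head at position 2)
Step 5: δ(q1, 1) = (q1, 0, L)  ⊢  1[q1]10□ (head at position 1)
Head position after 5 steps: 1

Final answer: Position 1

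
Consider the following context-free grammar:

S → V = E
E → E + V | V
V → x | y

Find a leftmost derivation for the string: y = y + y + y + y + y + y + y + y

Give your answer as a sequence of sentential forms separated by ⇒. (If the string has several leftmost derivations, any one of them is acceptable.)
Start with S.
Step 1: the leftmost non-terminal is S; apply S → V = E:  V = E
Step 2: the leftmost non-terminal is V; apply V → y:  y = E
Step 3: the leftmost non-terminal is E; apply E → E + V:  y = E + V
Step 4: the leftmost non-terminal is E; apply E → E + V:  y = E + V + V
Step 5: the leftmost non-terminal is E; apply E → E + V:  y = E + V + V + V
Step 6: the leftmost non-terminal is E; apply E → E + V:  y = E + V + V + V + V
Step 7: the leftmost non-terminal is E; apply E → E + V:  y = E + V + V + V + V + V
Step 8: the leftmost non-terminal is E; apply E → E + V:  y = E + V + V + V + V + V + V
Step 9: the leftmost non-terminal is E; apply E → E + V:  y = E + V + V + V + V + V + V + V
Step 10: the leftmost non-terminal is E; apply E → V:  y = V + V + V + V + V + V + V + V
Step 11: the leftmost non-terminal is V; apply V → y:  y = y + V + V + V + V + V + V + V
Step 12: the leftmost non-terminal is V; apply V → y:  y = y + y + V + V + V + V + V + V
Step 13: the leftmost non-terminal is V; apply V → y:  y = y + y + y + V + V + V + V + V
Step 14: the leftmost non-terminal is V; apply V → y:  y = y + y + y + y + V + V + V + V
Step 15: the leftmost non-terminal is V; apply V → y:  y = y + y + y + y + y + V + V + V
Step 16: the leftmost non-terminal is V; apply V → y:  y = y + y + y + y + y + y + V + V
Step 17: the leftmost non-terminal is V; apply V → y:  y = y + y + y + y + y + y + y + V
Step 18: the leftmost non-terminal is V; apply V → y:  y = y + y + y + y + y + y + y + y

Final answer: S ⇒ V = E ⇒ y = E ⇒ y = E + V ⇒ y = E + V + V ⇒ y = E + V + V + V ⇒ y = E + V + V + V + V ⇒ y = E + V + V + V + V + V ⇒ y = E + V + V + V + V + V + V ⇒ y = E + V + V + V + V + V + V + V ⇒ y = V + V + V + V + V + V + V + V ⇒ y = y + V + V + V + V + V + V + V ⇒ y = y + y + V + V + V + V + V + V ⇒ y = y + y + y + V + V + V + V + V ⇒ y = y + y + y + y + V + V + V + V ⇒ y = y + y + y + y + y + V + V + V ⇒ y = y + y + y + y + y + y + V + V ⇒ y = y + y + y + y + y + y + y + V ⇒ y = y + y + y + y + y + y + y + y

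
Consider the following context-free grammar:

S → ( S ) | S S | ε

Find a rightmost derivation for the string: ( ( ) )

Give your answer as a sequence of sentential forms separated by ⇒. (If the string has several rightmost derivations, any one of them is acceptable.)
Start with S.
Step 1: the rightmost non-terminal is S; apply S → ( S ):  ( S )
Step 2: the rightmost non-terminal is S; apply S → ( S ):  ( ( S ) )
Step 3: the rightmost non-terminal is S; apply S → ε:  ( ( ) )

Final answer: S ⇒ ( S ) ⇒ ( ( S ) ) ⇒ ( ( ) )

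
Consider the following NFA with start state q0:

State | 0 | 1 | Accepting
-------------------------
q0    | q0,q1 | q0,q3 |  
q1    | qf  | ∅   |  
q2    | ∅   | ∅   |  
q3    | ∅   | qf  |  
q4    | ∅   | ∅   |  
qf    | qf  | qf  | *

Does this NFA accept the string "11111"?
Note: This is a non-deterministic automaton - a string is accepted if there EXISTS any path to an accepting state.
Track the set of states the NFA could be in: start {q0}
Read '1': {q0} → {q0, q3}
Read '1': {q0, q3} → {q0, q3, qf}
Read '1': {q0, q3, qf} → {q0, q3, qf}
Read '1': {q0, q3, qf} → {q0, q3, qf}
Read '1': {q0, q3, qf} → {q0, q3, qf}
Final set {q0, q3, qf} contains accepting state(s) {qf} → accepted.

Final answer: Yes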